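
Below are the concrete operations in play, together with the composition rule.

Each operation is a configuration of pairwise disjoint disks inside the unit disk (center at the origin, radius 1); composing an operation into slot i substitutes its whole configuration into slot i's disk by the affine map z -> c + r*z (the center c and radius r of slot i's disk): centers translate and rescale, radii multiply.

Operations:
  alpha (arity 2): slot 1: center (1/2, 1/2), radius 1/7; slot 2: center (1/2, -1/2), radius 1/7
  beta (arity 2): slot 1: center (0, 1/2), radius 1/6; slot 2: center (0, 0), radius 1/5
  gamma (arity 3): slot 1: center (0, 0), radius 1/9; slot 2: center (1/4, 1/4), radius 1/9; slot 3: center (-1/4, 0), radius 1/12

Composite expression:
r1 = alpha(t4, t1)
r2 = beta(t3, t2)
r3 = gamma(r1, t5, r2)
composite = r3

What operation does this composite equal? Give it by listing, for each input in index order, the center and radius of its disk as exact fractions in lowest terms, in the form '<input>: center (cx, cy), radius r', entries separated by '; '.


t1: center (1/18, -1/18), radius 1/63; t2: center (-1/4, 0), radius 1/60; t3: center (-1/4, 1/24), radius 1/72; t4: center (1/18, 1/18), radius 1/63; t5: center (1/4, 1/4), radius 1/9

Below gamma, radii multiply path by path; the t-disk centers shift.
t4 passes through 2 substitutions, ending at center (1/18, 1/18), radius 1/63
t1 passes through 2 substitutions, ending at center (1/18, -1/18), radius 1/63
t5 passes through 1 substitution, ending at center (1/4, 1/4), radius 1/9
t3 passes through 2 substitutions, ending at center (-1/4, 1/24), radius 1/72
t2 passes through 2 substitutions, ending at center (-1/4, 0), radius 1/60


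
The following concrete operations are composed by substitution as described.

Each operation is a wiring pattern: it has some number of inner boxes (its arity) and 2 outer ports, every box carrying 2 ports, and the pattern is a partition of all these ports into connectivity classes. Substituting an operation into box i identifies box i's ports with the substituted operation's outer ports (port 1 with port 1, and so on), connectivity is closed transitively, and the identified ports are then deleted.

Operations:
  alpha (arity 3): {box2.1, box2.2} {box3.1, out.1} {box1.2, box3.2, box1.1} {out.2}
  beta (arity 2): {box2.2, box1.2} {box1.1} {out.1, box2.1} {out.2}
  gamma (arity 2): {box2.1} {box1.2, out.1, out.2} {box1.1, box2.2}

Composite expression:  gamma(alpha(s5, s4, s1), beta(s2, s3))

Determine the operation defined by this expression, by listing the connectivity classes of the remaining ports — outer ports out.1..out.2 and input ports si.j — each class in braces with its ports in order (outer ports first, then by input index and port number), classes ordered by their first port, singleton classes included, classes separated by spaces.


{out.1, out.2} {s1.1} {s1.2, s5.1, s5.2} {s2.1} {s2.2, s3.2} {s3.1} {s4.1, s4.2}

Reachability decides: close wires over gamma-identified ports.
stage alpha: inputs (s5, s4, s1), connectivity {out.1, s1.1} {out.2} {s1.2, s5.1, s5.2} {s4.1, s4.2}, out.j its boundary
stage beta: inputs (s2, s3), connectivity {out.1, s3.1} {out.2} {s2.1} {s2.2, s3.2}, out.j its boundary
stage gamma: inputs (s5, s4, s1, s2, s3), connectivity {out.1, out.2} {s1.1} {s1.2, s5.1, s5.2} {s2.1} {s2.2, s3.2} {s3.1} {s4.1, s4.2}, out.j its boundary


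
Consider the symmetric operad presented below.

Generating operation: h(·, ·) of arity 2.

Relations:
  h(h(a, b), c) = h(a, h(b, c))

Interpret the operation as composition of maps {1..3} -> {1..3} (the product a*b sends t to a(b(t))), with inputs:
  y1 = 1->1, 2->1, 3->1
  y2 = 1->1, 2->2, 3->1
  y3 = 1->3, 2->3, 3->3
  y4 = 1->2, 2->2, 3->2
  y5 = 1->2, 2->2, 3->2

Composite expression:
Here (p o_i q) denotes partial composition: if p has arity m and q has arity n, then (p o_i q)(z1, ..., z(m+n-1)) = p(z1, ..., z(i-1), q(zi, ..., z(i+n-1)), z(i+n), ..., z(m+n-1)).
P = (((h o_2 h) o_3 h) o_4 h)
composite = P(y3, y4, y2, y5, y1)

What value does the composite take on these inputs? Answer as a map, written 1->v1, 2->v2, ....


1->3, 2->3, 3->3

h(y5, y1) = 1->2, 2->2, 3->2
h(y2, h(y5, y1)) = 1->2, 2->2, 3->2
h(y4, h(y2, h(y5, y1))) = 1->2, 2->2, 3->2
h(y3, h(y4, h(y2, h(y5, y1)))) = 1->3, 2->3, 3->3


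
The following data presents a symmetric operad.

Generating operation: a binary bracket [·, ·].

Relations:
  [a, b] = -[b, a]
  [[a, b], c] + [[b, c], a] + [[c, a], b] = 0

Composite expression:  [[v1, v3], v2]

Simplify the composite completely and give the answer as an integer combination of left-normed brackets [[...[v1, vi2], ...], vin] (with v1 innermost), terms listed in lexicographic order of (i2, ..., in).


[[v1, v3], v2]

A multilinear Lie element is pinned by v1-initial words (v1 innermost).
Composite bracket: [[v1, v3], v2]
Under [a, b] = ab - ba we get 4 signed associative words (2^2 = 4).
Coefficients come from the v1-initial words:
  from v1v3v2, sign +1: term +[[v1, v3], v2]


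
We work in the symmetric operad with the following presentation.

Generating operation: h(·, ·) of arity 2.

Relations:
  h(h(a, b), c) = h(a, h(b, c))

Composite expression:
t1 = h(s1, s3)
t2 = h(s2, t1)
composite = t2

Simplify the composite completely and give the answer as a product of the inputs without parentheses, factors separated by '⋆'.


The h-tree's shape is irrelevant; the s-reading-order decides.
h(s1, s3) flattens to s1 ⋆ s3
h(s2, h(s1, s3)) flattens to s2 ⋆ s1 ⋆ s3

s2 ⋆ s1 ⋆ s3


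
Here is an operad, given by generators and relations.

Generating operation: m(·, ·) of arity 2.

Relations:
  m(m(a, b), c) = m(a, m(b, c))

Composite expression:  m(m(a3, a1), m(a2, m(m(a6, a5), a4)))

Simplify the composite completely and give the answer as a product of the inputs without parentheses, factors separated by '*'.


a3 * a1 * a2 * a6 * a5 * a4

All parenthesizations of m agree; list the a-inputs left to right.
m(a3, a1) unparenthesizes to a3 * a1
m(a6, a5) unparenthesizes to a6 * a5
m(m(a6, a5), a4) unparenthesizes to a6 * a5 * a4
m(a2, m(m(a6, a5), a4)) unparenthesizes to a2 * a6 * a5 * a4
m(m(a3, a1), m(a2, m(m(a6, a5), a4))) unparenthesizes to a3 * a1 * a2 * a6 * a5 * a4


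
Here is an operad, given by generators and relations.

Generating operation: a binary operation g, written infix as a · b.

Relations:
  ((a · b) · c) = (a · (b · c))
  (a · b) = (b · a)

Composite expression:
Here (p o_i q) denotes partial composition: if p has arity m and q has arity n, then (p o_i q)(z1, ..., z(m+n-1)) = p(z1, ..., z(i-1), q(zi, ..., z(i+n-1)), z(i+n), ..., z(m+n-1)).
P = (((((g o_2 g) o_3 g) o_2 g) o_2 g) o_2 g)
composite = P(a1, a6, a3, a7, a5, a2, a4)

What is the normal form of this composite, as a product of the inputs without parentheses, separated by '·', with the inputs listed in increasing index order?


a1 · a2 · a3 · a4 · a5 · a6 · a7

Reordering under g is free, so list the a-inputs canonically.
(a6 · a3) reduces to a6 · a3
((a6 · a3) · a7) reduces to a6 · a3 · a7
(((a6 · a3) · a7) · a5) reduces to a6 · a3 · a7 · a5
(a2 · a4) reduces to a2 · a4
((((a6 · a3) · a7) · a5) · (a2 · a4)) reduces to a6 · a3 · a7 · a5 · a2 · a4
(a1 · ((((a6 · a3) · a7) · a5) · (a2 · a4))) reduces to a1 · a6 · a3 · a7 · a5 · a2 · a4
putting the inputs in ascending order: a1 · a2 · a3 · a4 · a5 · a6 · a7


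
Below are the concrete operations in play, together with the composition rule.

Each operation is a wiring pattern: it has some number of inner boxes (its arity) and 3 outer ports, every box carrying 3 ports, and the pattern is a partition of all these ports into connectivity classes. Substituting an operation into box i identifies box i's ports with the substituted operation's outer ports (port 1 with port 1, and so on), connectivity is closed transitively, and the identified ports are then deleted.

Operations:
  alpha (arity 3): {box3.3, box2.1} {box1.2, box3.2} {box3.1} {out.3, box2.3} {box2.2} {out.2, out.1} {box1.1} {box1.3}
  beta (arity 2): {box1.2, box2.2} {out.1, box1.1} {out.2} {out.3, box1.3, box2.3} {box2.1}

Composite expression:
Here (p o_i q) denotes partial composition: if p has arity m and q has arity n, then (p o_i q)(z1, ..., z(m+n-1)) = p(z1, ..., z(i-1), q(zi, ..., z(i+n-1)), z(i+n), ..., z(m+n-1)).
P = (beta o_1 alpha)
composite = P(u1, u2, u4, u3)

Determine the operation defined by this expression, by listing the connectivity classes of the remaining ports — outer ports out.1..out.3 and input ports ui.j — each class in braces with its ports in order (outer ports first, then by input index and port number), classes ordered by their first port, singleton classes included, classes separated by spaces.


Treat the ports identified at beta as solder joints: merge, then drop.
stage alpha: inputs (u1, u2, u4), connectivity {out.1, out.2} {out.3, u2.3} {u1.1} {u1.2, u4.2} {u1.3} {u2.1, u4.3} {u2.2} {u4.1}, out.j its boundary
stage beta: inputs (u1, u2, u4, u3), connectivity {out.1, u3.2} {out.2} {out.3, u2.3, u3.3} {u1.1} {u1.2, u4.2} {u1.3} {u2.1, u4.3} {u2.2} {u3.1} {u4.1}, out.j its boundary

{out.1, u3.2} {out.2} {out.3, u2.3, u3.3} {u1.1} {u1.2, u4.2} {u1.3} {u2.1, u4.3} {u2.2} {u3.1} {u4.1}


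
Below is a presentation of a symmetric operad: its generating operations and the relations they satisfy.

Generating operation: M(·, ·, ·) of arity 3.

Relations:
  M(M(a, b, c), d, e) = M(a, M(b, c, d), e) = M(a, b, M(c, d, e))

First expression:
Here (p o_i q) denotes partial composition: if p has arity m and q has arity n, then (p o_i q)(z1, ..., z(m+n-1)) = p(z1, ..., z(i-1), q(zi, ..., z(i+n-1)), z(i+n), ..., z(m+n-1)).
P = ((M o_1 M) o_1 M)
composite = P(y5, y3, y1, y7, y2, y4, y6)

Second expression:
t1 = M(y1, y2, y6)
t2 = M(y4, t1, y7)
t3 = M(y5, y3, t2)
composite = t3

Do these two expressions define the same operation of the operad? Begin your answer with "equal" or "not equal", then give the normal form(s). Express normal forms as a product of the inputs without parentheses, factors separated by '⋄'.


not equal: they reduce to y5 ⋄ y3 ⋄ y1 ⋄ y7 ⋄ y2 ⋄ y4 ⋄ y6 and y5 ⋄ y3 ⋄ y4 ⋄ y1 ⋄ y2 ⋄ y6 ⋄ y7


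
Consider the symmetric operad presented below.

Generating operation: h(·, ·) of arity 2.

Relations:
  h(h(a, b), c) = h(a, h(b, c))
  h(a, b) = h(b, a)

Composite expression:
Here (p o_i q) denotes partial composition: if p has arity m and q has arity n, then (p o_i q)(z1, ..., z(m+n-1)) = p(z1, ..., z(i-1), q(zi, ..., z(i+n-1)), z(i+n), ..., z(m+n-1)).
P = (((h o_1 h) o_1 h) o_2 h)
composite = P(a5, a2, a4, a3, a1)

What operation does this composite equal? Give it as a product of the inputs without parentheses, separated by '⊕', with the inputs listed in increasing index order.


a1 ⊕ a2 ⊕ a3 ⊕ a4 ⊕ a5

With h associative and commutative, the a-input set is all that matters.
h(a2, a4) flattens to a2 ⊕ a4
h(a5, h(a2, a4)) flattens to a5 ⊕ a2 ⊕ a4
h(h(a5, h(a2, a4)), a3) flattens to a5 ⊕ a2 ⊕ a4 ⊕ a3
h(h(h(a5, h(a2, a4)), a3), a1) flattens to a5 ⊕ a2 ⊕ a4 ⊕ a3 ⊕ a1
reordering the factors by index: a1 ⊕ a2 ⊕ a3 ⊕ a4 ⊕ a5


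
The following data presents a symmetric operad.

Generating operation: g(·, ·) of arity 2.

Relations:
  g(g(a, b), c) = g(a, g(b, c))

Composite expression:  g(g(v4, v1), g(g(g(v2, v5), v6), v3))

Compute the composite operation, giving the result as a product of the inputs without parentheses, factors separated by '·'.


v4 · v1 · v2 · v5 · v6 · v3

Associativity of g dissolves the nesting; only the v-input order survives.
g(v4, v1) collapses to v4 · v1
g(v2, v5) collapses to v2 · v5
g(g(v2, v5), v6) collapses to v2 · v5 · v6
g(g(g(v2, v5), v6), v3) collapses to v2 · v5 · v6 · v3
g(g(v4, v1), g(g(g(v2, v5), v6), v3)) collapses to v4 · v1 · v2 · v5 · v6 · v3


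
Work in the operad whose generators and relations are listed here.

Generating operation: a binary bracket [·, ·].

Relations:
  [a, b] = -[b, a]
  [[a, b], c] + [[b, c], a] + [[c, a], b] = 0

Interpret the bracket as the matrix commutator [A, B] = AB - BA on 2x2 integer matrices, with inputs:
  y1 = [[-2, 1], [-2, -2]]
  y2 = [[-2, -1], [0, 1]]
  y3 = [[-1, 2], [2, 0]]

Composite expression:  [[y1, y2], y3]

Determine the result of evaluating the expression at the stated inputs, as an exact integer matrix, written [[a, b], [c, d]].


[y1, y2] = [[-2, 3], [6, 2]]
[[y1, y2], y3] = [[-6, -5], [2, 6]]

[[-6, -5], [2, 6]]


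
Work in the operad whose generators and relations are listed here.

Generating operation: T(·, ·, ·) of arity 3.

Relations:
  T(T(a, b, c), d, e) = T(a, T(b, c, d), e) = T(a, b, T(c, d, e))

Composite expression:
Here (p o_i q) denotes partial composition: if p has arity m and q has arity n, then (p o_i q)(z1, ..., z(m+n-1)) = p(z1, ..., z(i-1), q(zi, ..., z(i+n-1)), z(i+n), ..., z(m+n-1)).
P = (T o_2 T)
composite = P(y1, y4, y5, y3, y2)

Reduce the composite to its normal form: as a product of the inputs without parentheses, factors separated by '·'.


All parenthesizations of T agree; list the y-inputs left to right.
T(y4, y5, y3) collapses to y4 · y5 · y3
T(y1, T(y4, y5, y3), y2) collapses to y1 · y4 · y5 · y3 · y2

y1 · y4 · y5 · y3 · y2


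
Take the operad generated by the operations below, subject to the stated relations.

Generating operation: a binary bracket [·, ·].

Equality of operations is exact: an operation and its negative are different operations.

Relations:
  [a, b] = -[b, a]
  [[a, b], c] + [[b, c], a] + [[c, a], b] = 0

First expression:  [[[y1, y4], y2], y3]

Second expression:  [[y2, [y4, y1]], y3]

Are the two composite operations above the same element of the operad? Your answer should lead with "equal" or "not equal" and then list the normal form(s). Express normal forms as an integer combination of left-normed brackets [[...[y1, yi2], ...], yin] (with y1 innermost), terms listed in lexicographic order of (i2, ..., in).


The first expression, normalized: [[[y1, y4], y2], y3]
The second expression, normalized: [[[y1, y4], y2], y3]
Identical normal forms: equal.

equal: each reduces to [[[y1, y4], y2], y3]


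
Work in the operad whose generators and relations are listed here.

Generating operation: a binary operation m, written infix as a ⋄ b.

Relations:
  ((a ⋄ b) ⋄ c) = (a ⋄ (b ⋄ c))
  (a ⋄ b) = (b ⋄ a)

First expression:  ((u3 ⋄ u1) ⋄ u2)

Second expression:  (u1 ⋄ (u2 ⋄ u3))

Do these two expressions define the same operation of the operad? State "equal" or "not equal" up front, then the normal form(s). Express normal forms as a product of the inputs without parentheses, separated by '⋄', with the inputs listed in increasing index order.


In normal form, the first expression is u1 ⋄ u2 ⋄ u3
In normal form, the second expression is u1 ⋄ u2 ⋄ u3
Same normal form: equal.

equal: each reduces to u1 ⋄ u2 ⋄ u3


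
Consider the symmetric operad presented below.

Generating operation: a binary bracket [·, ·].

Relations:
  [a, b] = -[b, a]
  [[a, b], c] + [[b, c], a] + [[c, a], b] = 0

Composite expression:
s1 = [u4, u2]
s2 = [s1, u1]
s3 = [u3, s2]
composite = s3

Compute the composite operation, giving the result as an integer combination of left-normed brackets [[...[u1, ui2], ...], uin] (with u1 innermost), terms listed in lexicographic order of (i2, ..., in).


In the tensor algebra, words opening u1 carry the u1-anchored form.
Composite bracket: [u3, [[u4, u2], u1]]
Under [a, b] = ab - ba we get 8 signed associative words (2^3 = 8).
Words beginning with u1 determine it all:
  word u1u2u4u3 has sign -1, contributing -[[[u1, u2], u4], u3]
  word u1u4u2u3 has sign +1, contributing +[[[u1, u4], u2], u3]

-[[[u1, u2], u4], u3] + [[[u1, u4], u2], u3]


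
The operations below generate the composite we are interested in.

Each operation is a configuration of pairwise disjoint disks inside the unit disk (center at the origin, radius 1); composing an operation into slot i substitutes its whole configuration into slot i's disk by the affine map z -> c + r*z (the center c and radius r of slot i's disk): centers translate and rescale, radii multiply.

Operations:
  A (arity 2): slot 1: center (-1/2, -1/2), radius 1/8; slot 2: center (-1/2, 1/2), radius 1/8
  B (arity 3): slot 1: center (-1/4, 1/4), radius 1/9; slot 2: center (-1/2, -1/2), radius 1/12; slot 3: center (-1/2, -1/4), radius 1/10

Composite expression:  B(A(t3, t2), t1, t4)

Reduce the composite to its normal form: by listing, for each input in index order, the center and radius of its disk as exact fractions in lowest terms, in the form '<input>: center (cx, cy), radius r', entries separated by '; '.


t1: center (-1/2, -1/2), radius 1/12; t2: center (-11/36, 11/36), radius 1/72; t3: center (-11/36, 7/36), radius 1/72; t4: center (-1/2, -1/4), radius 1/10

Affine substitution under B: radii multiply and t-centers shift.
for t3, the 2-step affine chain lands on center (-11/36, 7/36), radius 1/72
for t2, the 2-step affine chain lands on center (-11/36, 11/36), radius 1/72
for t1, the 1-step affine chain lands on center (-1/2, -1/2), radius 1/12
for t4, the 1-step affine chain lands on center (-1/2, -1/4), radius 1/10


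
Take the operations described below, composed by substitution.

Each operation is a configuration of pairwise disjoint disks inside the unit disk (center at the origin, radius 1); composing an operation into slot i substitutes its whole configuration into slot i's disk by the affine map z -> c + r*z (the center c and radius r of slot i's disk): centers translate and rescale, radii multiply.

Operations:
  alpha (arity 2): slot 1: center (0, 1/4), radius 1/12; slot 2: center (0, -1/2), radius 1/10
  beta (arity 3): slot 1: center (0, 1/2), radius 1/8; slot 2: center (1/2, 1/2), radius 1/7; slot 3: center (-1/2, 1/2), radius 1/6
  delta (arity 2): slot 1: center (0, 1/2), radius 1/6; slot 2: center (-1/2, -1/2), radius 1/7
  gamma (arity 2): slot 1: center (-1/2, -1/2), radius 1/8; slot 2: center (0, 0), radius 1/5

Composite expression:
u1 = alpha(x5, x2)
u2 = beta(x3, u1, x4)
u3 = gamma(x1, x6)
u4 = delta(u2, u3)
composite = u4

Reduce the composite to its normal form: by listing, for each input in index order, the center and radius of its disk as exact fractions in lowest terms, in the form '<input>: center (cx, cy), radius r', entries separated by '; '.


x1: center (-4/7, -4/7), radius 1/56; x2: center (1/12, 4/7), radius 1/420; x3: center (0, 7/12), radius 1/48; x4: center (-1/12, 7/12), radius 1/36; x5: center (1/12, 33/56), radius 1/504; x6: center (-1/2, -1/2), radius 1/35

Follow each x-input down from delta: c' goes to c + r*c', radius to r*r'.
x3 passes through 2 substitutions, ending at center (0, 7/12), radius 1/48
x5 passes through 3 substitutions, ending at center (1/12, 33/56), radius 1/504
x2 passes through 3 substitutions, ending at center (1/12, 4/7), radius 1/420
x4 passes through 2 substitutions, ending at center (-1/12, 7/12), radius 1/36
x1 passes through 2 substitutions, ending at center (-4/7, -4/7), radius 1/56
x6 passes through 2 substitutions, ending at center (-1/2, -1/2), radius 1/35


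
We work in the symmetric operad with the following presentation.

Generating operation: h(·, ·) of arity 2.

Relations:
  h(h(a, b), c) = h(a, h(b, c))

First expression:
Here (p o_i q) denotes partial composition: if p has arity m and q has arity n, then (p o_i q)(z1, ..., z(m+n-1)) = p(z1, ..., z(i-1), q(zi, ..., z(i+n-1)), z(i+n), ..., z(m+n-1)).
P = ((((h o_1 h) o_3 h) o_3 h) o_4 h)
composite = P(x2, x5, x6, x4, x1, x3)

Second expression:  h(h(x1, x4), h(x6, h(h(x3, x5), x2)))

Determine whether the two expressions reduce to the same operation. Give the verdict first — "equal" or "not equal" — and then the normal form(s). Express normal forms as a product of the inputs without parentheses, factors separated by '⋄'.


not equal — first x2 ⋄ x5 ⋄ x6 ⋄ x4 ⋄ x1 ⋄ x3, second x1 ⋄ x4 ⋄ x6 ⋄ x3 ⋄ x5 ⋄ x2

Normal form of the first expression: x2 ⋄ x5 ⋄ x6 ⋄ x4 ⋄ x1 ⋄ x3
Normal form of the second expression: x1 ⋄ x4 ⋄ x6 ⋄ x3 ⋄ x5 ⋄ x2
The normal forms differ: not equal.


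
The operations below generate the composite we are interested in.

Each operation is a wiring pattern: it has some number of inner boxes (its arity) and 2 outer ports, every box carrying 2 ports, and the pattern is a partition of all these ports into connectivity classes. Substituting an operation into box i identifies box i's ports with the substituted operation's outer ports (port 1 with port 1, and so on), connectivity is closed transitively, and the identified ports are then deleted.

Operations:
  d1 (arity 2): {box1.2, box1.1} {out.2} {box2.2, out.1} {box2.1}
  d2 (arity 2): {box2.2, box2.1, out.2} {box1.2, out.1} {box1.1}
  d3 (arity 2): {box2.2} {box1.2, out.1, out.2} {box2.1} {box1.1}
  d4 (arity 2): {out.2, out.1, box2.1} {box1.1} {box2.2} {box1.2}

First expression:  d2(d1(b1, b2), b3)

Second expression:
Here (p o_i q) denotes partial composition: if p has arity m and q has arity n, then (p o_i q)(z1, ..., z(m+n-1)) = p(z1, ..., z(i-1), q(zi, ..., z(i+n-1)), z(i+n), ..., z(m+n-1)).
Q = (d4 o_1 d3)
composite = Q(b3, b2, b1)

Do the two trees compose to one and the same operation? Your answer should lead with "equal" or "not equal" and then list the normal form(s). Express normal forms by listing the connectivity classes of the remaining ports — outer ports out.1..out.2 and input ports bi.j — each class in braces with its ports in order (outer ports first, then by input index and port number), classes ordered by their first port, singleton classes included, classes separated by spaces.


not equal; the first gives {out.1} {out.2, b3.1, b3.2} {b1.1, b1.2} {b2.1} {b2.2} and the second {out.1, out.2, b1.1} {b1.2} {b2.1} {b2.2} {b3.1} {b3.2}

The first expression, normalized: {out.1} {out.2, b3.1, b3.2} {b1.1, b1.2} {b2.1} {b2.2}
The second expression, normalized: {out.1, out.2, b1.1} {b1.2} {b2.1} {b2.2} {b3.1} {b3.2}
They disagree, so not equal.


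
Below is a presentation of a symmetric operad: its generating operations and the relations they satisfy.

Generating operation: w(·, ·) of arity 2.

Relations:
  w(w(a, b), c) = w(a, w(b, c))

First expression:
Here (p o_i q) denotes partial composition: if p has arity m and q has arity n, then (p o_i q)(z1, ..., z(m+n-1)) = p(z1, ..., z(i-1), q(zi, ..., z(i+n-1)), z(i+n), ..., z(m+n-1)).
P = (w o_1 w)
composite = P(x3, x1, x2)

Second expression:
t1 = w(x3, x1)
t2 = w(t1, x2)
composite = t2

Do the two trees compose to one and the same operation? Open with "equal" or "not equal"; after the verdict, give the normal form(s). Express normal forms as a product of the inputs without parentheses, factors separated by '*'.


equal; both compose to x3 * x1 * x2

Reducing the first expression gives x3 * x1 * x2
Reducing the second expression gives x3 * x1 * x2
Identical normal forms: equal.


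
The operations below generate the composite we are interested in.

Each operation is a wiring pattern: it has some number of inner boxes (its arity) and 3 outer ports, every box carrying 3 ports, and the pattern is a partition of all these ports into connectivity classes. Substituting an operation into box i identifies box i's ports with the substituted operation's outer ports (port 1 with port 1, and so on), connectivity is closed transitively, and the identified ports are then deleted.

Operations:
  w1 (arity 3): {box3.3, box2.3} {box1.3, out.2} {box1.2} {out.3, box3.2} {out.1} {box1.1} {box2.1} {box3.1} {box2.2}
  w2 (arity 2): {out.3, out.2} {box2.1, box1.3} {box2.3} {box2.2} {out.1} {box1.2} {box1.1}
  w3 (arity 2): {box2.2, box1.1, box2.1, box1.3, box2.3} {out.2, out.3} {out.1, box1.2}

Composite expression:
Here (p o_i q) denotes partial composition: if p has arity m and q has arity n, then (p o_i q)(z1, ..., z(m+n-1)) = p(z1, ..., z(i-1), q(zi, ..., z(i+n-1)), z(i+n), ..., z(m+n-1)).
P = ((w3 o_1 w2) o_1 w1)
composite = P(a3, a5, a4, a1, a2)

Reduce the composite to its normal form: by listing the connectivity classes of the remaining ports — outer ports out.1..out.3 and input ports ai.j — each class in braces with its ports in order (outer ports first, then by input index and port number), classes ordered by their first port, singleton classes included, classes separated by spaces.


{out.1, a2.1, a2.2, a2.3} {out.2, out.3} {a1.1, a4.2} {a1.2} {a1.3} {a3.1} {a3.2} {a3.3} {a4.1} {a4.3, a5.3} {a5.1} {a5.2}


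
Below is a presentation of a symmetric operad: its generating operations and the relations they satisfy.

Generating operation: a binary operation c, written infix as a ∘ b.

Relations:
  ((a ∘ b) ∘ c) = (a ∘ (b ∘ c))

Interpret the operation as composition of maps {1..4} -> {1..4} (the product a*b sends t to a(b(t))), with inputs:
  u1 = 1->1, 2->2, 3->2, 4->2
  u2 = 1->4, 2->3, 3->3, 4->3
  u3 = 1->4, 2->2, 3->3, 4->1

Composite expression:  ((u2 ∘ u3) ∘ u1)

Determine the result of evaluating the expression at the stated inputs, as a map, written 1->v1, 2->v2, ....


1->3, 2->3, 3->3, 4->3

(u2 ∘ u3) = 1->3, 2->3, 3->3, 4->4
((u2 ∘ u3) ∘ u1) = 1->3, 2->3, 3->3, 4->3


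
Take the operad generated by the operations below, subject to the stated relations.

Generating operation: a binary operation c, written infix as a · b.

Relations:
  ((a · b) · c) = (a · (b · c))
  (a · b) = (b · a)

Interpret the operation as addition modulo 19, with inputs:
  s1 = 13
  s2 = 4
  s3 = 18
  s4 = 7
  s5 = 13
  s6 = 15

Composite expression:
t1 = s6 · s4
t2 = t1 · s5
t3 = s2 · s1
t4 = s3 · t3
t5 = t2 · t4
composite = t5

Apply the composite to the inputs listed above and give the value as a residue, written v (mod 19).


13 (mod 19)


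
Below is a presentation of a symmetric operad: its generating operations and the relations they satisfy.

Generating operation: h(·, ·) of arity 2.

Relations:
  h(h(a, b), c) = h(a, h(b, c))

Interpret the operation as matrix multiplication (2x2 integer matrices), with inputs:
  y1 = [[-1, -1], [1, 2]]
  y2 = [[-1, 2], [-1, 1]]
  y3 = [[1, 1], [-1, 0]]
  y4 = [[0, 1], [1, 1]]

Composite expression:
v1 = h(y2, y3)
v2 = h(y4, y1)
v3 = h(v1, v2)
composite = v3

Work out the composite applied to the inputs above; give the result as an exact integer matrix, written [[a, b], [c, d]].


[[-3, -7], [-2, -5]]

h(y2, y3) = [[-3, -1], [-2, -1]]
h(y4, y1) = [[1, 2], [0, 1]]
h(h(y2, y3), h(y4, y1)) = [[-3, -7], [-2, -5]]


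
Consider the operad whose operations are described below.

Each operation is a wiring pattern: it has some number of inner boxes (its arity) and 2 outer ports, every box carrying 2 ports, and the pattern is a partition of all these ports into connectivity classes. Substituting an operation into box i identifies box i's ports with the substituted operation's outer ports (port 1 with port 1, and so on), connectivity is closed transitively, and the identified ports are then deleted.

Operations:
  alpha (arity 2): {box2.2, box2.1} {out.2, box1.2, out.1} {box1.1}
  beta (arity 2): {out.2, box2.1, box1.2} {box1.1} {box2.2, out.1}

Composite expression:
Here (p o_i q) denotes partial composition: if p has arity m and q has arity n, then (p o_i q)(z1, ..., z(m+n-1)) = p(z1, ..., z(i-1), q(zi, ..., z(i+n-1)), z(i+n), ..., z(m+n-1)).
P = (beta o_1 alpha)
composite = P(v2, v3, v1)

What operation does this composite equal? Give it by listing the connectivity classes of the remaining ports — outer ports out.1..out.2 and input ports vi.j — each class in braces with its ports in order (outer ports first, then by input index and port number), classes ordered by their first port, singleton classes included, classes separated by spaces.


Two ports join when wires chain via beta-identified ports.
the subtree at alpha composes to {out.1, out.2, v2.2} {v2.1} {v3.1, v3.2} on (v2, v3); out.j = own outer ports
the subtree at beta composes to {out.1, v1.2} {out.2, v1.1, v2.2} {v2.1} {v3.1, v3.2} on (v2, v3, v1); out.j = own outer ports

{out.1, v1.2} {out.2, v1.1, v2.2} {v2.1} {v3.1, v3.2}


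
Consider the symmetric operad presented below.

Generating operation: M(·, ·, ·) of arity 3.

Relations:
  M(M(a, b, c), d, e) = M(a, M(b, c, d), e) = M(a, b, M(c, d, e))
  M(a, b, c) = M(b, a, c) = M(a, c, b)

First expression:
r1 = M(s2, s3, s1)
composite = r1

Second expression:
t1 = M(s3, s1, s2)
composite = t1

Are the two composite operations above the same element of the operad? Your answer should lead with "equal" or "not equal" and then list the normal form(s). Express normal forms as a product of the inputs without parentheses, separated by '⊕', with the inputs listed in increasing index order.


Normal form of the first expression: s1 ⊕ s2 ⊕ s3
Normal form of the second expression: s1 ⊕ s2 ⊕ s3
Same normal form: equal.

equal; the common form is s1 ⊕ s2 ⊕ s3


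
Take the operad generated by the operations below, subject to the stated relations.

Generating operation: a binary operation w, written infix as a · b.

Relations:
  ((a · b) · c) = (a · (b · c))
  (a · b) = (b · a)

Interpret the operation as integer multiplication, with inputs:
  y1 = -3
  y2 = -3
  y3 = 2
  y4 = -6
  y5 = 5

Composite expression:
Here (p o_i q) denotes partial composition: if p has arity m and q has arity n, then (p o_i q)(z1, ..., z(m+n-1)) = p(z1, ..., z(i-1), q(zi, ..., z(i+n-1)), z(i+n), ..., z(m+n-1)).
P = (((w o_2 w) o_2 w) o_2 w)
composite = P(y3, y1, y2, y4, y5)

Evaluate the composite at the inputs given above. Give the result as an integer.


-540


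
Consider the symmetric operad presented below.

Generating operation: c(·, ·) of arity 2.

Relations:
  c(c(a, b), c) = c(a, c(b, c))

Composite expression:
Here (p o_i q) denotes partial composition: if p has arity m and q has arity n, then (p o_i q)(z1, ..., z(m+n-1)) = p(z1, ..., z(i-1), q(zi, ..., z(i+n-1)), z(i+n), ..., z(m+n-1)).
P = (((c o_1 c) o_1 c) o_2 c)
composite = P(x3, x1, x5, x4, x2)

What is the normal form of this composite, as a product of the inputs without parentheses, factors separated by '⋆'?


x3 ⋆ x1 ⋆ x5 ⋆ x4 ⋆ x2

All parenthesizations of c agree; list the x-inputs left to right.
c(x1, x5) flattens to x1 ⋆ x5
c(x3, c(x1, x5)) flattens to x3 ⋆ x1 ⋆ x5
c(c(x3, c(x1, x5)), x4) flattens to x3 ⋆ x1 ⋆ x5 ⋆ x4
c(c(c(x3, c(x1, x5)), x4), x2) flattens to x3 ⋆ x1 ⋆ x5 ⋆ x4 ⋆ x2


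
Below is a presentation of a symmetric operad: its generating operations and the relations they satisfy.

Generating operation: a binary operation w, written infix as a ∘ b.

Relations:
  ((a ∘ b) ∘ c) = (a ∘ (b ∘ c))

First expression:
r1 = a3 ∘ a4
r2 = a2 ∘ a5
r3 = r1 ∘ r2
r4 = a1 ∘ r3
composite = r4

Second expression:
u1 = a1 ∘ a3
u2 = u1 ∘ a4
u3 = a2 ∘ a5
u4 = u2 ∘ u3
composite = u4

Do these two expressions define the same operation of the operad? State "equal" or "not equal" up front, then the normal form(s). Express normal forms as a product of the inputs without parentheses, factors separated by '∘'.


equal; both compose to a1 ∘ a3 ∘ a4 ∘ a2 ∘ a5

The first composite normalizes to a1 ∘ a3 ∘ a4 ∘ a2 ∘ a5
The second composite normalizes to a1 ∘ a3 ∘ a4 ∘ a2 ∘ a5
Same normal form: equal.


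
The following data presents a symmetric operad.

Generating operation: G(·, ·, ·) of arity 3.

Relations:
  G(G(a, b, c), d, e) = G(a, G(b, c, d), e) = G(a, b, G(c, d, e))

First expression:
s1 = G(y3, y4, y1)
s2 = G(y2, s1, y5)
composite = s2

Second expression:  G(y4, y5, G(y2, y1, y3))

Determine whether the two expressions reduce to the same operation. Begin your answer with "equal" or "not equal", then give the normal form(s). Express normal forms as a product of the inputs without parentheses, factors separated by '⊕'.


not equal; the first gives y2 ⊕ y3 ⊕ y4 ⊕ y1 ⊕ y5 and the second y4 ⊕ y5 ⊕ y2 ⊕ y1 ⊕ y3


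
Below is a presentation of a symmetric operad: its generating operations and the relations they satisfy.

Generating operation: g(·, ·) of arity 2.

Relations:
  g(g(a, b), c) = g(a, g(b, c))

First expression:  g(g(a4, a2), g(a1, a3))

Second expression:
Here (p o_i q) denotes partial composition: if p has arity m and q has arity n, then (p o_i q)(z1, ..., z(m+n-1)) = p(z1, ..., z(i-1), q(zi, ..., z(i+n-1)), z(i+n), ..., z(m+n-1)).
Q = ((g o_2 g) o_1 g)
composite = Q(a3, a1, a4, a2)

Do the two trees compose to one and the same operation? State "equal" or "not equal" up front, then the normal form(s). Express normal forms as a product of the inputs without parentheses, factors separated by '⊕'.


The first expression, normalized: a4 ⊕ a2 ⊕ a1 ⊕ a3
The second expression, normalized: a3 ⊕ a1 ⊕ a4 ⊕ a2
No match — not equal.

not equal — first a4 ⊕ a2 ⊕ a1 ⊕ a3, second a3 ⊕ a1 ⊕ a4 ⊕ a2


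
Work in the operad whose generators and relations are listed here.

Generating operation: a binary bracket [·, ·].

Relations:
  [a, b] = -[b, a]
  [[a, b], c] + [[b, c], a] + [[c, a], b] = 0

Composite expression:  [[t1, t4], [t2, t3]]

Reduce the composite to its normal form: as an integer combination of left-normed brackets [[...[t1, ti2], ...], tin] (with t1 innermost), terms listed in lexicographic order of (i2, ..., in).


A multilinear Lie element is pinned by t1-initial words (t1 innermost).
Composite bracket: [[t1, t4], [t2, t3]]
Applying ab - ba throughout gives 8 signed words (2^3 = 8).
The t1-initial words carry the normal form:
  t1t4t2t3 appears with sign +1, giving the term +[[[t1, t4], t2], t3]
  t1t4t3t2 appears with sign -1, giving the term -[[[t1, t4], t3], t2]

[[[t1, t4], t2], t3] - [[[t1, t4], t3], t2]


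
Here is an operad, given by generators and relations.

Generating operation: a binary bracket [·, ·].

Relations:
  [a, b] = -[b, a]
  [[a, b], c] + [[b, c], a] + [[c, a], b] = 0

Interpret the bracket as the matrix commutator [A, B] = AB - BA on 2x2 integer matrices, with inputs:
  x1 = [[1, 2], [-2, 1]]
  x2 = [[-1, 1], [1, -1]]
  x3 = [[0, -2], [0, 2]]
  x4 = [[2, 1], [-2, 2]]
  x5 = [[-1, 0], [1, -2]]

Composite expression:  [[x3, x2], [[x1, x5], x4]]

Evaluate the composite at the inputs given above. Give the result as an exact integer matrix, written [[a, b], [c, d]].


[[-24, 8], [56, 24]]

[x3, x2] = [[-2, -2], [2, 2]]
[x1, x5] = [[2, -2], [-2, -2]]
[[x1, x5], x4] = [[6, 4], [8, -6]]
[[x3, x2], [[x1, x5], x4]] = [[-24, 8], [56, 24]]


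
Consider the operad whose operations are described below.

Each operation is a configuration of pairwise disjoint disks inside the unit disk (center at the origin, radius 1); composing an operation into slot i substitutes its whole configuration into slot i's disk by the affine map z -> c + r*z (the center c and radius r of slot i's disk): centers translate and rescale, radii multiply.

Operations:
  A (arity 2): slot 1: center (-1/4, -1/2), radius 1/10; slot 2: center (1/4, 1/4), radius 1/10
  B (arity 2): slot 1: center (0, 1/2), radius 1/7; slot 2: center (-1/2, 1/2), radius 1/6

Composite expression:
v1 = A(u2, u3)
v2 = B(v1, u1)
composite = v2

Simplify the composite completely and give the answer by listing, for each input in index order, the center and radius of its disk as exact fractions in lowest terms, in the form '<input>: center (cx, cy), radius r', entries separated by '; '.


u1: center (-1/2, 1/2), radius 1/6; u2: center (-1/28, 3/7), radius 1/70; u3: center (1/28, 15/28), radius 1/70

Only the slot chain above each u matters under B; compose those maps.
for u2, the 2-step affine chain lands on center (-1/28, 3/7), radius 1/70
for u3, the 2-step affine chain lands on center (1/28, 15/28), radius 1/70
for u1, the 1-step affine chain lands on center (-1/2, 1/2), radius 1/6


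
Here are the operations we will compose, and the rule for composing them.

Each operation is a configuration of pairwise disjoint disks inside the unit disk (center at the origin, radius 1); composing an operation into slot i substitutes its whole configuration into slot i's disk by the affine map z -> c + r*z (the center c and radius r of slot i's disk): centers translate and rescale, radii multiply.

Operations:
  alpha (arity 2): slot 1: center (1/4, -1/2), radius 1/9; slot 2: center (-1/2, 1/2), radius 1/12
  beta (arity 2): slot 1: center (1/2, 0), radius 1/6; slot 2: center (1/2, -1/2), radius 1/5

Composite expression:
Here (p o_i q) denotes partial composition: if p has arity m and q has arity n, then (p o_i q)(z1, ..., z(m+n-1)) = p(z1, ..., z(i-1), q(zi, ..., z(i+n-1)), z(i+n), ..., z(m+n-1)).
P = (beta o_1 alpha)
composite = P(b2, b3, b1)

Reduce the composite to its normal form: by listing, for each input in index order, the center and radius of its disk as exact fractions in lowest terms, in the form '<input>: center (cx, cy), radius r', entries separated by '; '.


b1: center (1/2, -1/2), radius 1/5; b2: center (13/24, -1/12), radius 1/54; b3: center (5/12, 1/12), radius 1/72


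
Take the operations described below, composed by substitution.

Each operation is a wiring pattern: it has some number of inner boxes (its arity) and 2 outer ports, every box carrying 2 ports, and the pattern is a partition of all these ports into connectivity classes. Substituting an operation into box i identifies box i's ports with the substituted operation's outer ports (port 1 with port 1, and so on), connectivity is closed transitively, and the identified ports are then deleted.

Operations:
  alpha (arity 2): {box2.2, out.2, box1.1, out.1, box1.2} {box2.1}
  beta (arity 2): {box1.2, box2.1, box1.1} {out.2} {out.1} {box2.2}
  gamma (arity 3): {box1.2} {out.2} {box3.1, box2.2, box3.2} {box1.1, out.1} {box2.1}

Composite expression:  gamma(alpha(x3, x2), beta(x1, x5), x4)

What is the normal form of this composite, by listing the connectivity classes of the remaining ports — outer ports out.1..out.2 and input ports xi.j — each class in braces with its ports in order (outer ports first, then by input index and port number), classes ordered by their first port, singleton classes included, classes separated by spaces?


{out.1, x2.2, x3.1, x3.2} {out.2} {x1.1, x1.2, x5.1} {x2.1} {x4.1, x4.2} {x5.2}

Two ports join when wires chain via gamma-identified ports.
stage alpha: inputs (x3, x2), connectivity {out.1, out.2, x2.2, x3.1, x3.2} {x2.1}, out.j its boundary
stage beta: inputs (x1, x5), connectivity {out.1} {out.2} {x1.1, x1.2, x5.1} {x5.2}, out.j its boundary
stage gamma: inputs (x3, x2, x1, x5, x4), connectivity {out.1, x2.2, x3.1, x3.2} {out.2} {x1.1, x1.2, x5.1} {x2.1} {x4.1, x4.2} {x5.2}, out.j its boundary


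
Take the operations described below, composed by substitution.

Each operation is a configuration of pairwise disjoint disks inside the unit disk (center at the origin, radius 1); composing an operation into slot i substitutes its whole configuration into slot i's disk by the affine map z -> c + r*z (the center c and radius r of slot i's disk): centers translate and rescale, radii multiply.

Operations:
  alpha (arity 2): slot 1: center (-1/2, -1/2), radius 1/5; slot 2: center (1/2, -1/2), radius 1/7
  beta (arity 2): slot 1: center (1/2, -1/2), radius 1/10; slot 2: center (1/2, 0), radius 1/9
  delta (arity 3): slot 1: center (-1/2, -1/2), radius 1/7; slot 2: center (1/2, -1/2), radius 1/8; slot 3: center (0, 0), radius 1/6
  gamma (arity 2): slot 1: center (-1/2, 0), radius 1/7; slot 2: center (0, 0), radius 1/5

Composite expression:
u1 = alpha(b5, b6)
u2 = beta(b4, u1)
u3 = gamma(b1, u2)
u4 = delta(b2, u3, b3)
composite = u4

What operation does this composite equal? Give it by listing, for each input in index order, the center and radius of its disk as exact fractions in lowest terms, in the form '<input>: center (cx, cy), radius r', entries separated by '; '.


b1: center (7/16, -1/2), radius 1/56; b2: center (-1/2, -1/2), radius 1/7; b3: center (0, 0), radius 1/6; b4: center (41/80, -41/80), radius 1/400; b5: center (23/45, -361/720), radius 1/1800; b6: center (37/72, -361/720), radius 1/2520

Each b-disk chains the slot maps above it in delta; radii multiply.
input b2: applying the 1 nested substitution gives center (-1/2, -1/2), radius 1/7
input b1: applying the 2 nested substitutions gives center (7/16, -1/2), radius 1/56
input b4: applying the 3 nested substitutions gives center (41/80, -41/80), radius 1/400
input b5: applying the 4 nested substitutions gives center (23/45, -361/720), radius 1/1800
input b6: applying the 4 nested substitutions gives center (37/72, -361/720), radius 1/2520
input b3: applying the 1 nested substitution gives center (0, 0), radius 1/6
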